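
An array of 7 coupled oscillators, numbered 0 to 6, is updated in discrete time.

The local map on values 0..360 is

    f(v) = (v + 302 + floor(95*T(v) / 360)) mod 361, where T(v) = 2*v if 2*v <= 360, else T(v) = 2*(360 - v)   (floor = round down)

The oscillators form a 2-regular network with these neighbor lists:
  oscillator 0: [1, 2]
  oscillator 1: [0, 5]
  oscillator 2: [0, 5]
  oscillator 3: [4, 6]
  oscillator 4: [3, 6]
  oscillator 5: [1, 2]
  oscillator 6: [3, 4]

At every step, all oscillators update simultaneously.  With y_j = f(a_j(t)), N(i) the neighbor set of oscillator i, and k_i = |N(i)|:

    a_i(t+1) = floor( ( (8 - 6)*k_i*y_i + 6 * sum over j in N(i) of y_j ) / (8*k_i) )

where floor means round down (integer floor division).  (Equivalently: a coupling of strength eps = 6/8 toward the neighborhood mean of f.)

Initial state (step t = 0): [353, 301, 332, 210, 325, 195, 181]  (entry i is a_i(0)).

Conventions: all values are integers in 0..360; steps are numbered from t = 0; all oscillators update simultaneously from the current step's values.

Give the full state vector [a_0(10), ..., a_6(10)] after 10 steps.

Answer: [248, 248, 248, 247, 247, 248, 247]

Derivation:
t=0: [353, 301, 332, 210, 325, 195, 181]
t=1: [284, 263, 266, 245, 238, 265, 246]
t=2: [257, 259, 259, 245, 245, 255, 245]
t=3: [252, 251, 251, 246, 246, 252, 246]
t=4: [249, 249, 249, 247, 247, 249, 247]
t=5: [248, 248, 248, 247, 247, 248, 247]
t=6: [248, 248, 248, 247, 247, 248, 247]
t=7: [248, 248, 248, 247, 247, 248, 247]
t=8: [248, 248, 248, 247, 247, 248, 247]
t=9: [248, 248, 248, 247, 247, 248, 247]
t=10: [248, 248, 248, 247, 247, 248, 247]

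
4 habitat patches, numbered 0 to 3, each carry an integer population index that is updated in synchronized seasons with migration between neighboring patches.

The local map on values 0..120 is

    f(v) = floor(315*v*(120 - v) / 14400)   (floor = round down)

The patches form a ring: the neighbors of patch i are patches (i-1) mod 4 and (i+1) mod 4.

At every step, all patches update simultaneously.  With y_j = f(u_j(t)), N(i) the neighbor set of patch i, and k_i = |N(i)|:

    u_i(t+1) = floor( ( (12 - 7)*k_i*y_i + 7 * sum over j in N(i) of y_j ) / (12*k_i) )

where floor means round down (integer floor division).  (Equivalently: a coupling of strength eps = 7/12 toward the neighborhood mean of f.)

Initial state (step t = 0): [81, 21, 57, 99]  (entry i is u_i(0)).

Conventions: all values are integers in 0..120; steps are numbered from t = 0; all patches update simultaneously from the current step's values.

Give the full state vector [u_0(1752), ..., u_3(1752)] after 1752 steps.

Answer: [75, 75, 75, 75]
Key observation: The state at step 5, [73, 73, 73, 73], reappears at step 7: the system is in a cycle of period 2 from step 5 on.  Therefore the state at step 1752 equals the state at step 5 + ((1752 - 5) mod 2) = 6, which is [75, 75, 75, 75].

Derivation:
t=0: [81, 21, 57, 99]
t=1: [55, 61, 58, 61]
t=2: [78, 78, 78, 78]
t=3: [71, 71, 71, 71]
t=4: [76, 76, 76, 76]
t=5: [73, 73, 73, 73]
t=6: [75, 75, 75, 75]
t=7: [73, 73, 73, 73]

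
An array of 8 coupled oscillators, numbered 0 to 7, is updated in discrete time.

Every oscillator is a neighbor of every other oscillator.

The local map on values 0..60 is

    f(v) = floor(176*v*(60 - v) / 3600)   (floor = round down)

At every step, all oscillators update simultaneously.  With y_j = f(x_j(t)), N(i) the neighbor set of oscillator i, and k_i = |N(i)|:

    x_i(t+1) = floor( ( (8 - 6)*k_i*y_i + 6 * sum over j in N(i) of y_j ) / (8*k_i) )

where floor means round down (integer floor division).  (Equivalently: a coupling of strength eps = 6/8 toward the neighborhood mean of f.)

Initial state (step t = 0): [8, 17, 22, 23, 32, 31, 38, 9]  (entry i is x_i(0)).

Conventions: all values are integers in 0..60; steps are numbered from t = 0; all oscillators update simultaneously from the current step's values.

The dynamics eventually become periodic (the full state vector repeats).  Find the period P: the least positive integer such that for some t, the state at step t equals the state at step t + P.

Simulating step by step:
t=0: [8, 17, 22, 23, 32, 31, 38, 9]
t=1: [33, 35, 36, 36, 36, 36, 36, 33]
t=2: [42, 42, 42, 42, 42, 42, 42, 42]
t=3: [36, 36, 36, 36, 36, 36, 36, 36]
t=4: [42, 42, 42, 42, 42, 42, 42, 42]

Answer: 2
Key observation: The state at step 2, [42, 42, 42, 42, 42, 42, 42, 42], reappears at step 4 — and no state repeats earlier — so the cycle the system enters has period 2.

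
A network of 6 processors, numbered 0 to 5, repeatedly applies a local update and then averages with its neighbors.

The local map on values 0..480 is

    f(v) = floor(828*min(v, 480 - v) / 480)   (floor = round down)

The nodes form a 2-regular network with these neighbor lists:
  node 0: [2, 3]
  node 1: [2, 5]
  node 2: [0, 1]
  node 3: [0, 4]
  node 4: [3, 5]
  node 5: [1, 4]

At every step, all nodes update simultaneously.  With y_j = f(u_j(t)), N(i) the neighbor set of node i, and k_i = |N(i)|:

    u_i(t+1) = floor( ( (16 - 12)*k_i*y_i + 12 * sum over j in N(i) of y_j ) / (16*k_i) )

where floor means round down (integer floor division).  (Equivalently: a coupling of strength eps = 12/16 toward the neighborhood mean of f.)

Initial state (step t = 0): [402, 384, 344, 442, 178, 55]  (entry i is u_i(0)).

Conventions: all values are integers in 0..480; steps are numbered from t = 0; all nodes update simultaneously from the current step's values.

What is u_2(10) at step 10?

Answer: u_2(10) = 358

Derivation:
t=0: [402, 384, 344, 442, 178, 55]
t=1: [145, 164, 170, 181, 136, 200]
t=2: [289, 309, 272, 259, 304, 279]
t=3: [359, 337, 323, 332, 348, 310]
t=4: [248, 272, 237, 226, 262, 250]
t=5: [398, 391, 386, 388, 388, 374]
t=6: [155, 167, 150, 151, 167, 162]
t=7: [261, 273, 272, 273, 274, 285]
t=8: [362, 349, 364, 363, 348, 351]
t=9: [201, 214, 210, 211, 215, 225]
t=10: [358, 373, 358, 359, 374, 374]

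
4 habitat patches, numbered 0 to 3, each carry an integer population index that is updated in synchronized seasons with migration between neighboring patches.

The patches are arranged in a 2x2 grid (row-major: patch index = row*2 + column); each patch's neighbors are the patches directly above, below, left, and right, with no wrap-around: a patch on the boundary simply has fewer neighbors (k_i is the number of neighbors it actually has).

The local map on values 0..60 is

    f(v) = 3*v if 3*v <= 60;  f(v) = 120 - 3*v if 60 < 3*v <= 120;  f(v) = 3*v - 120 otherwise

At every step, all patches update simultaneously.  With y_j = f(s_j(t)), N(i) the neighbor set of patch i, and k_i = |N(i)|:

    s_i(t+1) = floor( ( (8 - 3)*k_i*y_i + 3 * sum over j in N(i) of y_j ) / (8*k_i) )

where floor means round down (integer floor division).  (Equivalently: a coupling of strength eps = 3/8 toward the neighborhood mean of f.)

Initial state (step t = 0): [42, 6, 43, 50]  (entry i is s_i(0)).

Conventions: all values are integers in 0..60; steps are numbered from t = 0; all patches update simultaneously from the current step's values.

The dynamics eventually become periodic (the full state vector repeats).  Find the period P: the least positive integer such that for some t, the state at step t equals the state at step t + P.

Answer: 4
Key observation: The state at step 33, [9, 9, 9, 9], reappears at step 37 — and no state repeats earlier — so the cycle the system enters has period 4.

Derivation:
t=0: [42, 6, 43, 50]
t=1: [8, 18, 12, 23]
t=2: [31, 47, 36, 48]
t=3: [23, 22, 17, 21]
t=4: [51, 54, 52, 55]
t=5: [35, 40, 37, 42]
t=6: [11, 3, 9, 5]
t=7: [27, 14, 25, 16]
t=8: [40, 42, 44, 46]
t=9: [3, 7, 10, 14]
t=10: [15, 22, 28, 35]
t=11: [45, 45, 33, 26]
t=12: [16, 20, 23, 33]
t=13: [50, 50, 44, 33]
t=14: [26, 28, 17, 21]
t=15: [42, 41, 50, 51]
t=16: [9, 9, 26, 26]
t=17: [29, 29, 39, 39]
t=18: [27, 27, 8, 8]
t=19: [36, 36, 26, 26]
t=20: [17, 17, 36, 36]
t=21: [43, 43, 19, 19]
t=22: [18, 18, 48, 48]
t=23: [48, 48, 29, 29]
t=24: [25, 25, 31, 31]
t=25: [41, 41, 30, 30]
t=26: [8, 8, 24, 24]
t=27: [28, 28, 43, 43]
t=28: [30, 30, 14, 14]
t=29: [32, 32, 39, 39]
t=30: [20, 20, 6, 6]
t=31: [52, 52, 25, 25]
t=32: [37, 37, 43, 43]
t=33: [9, 9, 9, 9]
t=34: [27, 27, 27, 27]
t=35: [39, 39, 39, 39]
t=36: [3, 3, 3, 3]
t=37: [9, 9, 9, 9]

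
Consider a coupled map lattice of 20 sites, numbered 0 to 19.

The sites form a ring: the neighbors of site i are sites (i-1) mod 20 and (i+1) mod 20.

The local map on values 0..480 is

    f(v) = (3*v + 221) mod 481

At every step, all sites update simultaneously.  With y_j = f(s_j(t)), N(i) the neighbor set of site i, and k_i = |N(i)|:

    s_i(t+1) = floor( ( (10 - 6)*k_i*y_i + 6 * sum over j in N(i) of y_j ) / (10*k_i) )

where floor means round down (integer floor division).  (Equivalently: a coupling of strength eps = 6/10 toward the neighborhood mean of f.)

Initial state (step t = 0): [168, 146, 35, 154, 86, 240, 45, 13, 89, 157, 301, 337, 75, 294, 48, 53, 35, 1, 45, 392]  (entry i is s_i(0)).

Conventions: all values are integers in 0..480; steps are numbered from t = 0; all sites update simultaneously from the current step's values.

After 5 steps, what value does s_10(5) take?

Simulating step by step:
t=0: [168, 146, 35, 154, 86, 240, 45, 13, 89, 157, 301, 337, 75, 294, 48, 53, 35, 1, 45, 392]
t=1: [281, 242, 244, 322, 390, 434, 358, 212, 144, 135, 209, 290, 301, 299, 302, 359, 311, 294, 340, 354]
t=2: [276, 358, 396, 360, 263, 260, 270, 301, 225, 219, 229, 210, 150, 160, 213, 241, 219, 197, 250, 242]
t=3: [274, 293, 380, 284, 132, 50, 87, 210, 333, 411, 400, 333, 253, 258, 356, 418, 397, 254, 242, 215]
t=4: [189, 199, 234, 204, 199, 189, 222, 225, 217, 219, 264, 246, 94, 116, 150, 245, 195, 283, 308, 318]
t=5: [287, 359, 383, 374, 332, 345, 379, 405, 400, 291, 282, 213, 178, 98, 244, 344, 304, 195, 169, 232]

Answer: s_10(5) = 282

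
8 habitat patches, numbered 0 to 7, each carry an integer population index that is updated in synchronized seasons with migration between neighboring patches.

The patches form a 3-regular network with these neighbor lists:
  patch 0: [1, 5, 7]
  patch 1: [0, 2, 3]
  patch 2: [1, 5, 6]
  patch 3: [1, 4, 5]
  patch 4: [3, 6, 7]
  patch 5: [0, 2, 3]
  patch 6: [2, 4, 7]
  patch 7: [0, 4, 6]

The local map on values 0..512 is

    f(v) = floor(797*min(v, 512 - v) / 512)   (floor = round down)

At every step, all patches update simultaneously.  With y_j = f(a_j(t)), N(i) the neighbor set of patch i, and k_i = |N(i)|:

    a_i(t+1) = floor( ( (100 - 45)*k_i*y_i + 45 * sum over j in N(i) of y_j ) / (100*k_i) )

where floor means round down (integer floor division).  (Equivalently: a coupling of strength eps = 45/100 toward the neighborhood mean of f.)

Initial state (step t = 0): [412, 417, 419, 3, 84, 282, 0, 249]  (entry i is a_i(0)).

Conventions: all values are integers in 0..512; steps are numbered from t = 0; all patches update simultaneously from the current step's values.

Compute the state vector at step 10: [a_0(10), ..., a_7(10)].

Simulating step by step:
t=0: [412, 417, 419, 3, 84, 282, 0, 249]
t=1: [219, 126, 154, 97, 130, 242, 99, 255]
t=2: [332, 217, 240, 198, 216, 316, 210, 322]
t=3: [294, 329, 350, 316, 324, 311, 329, 303]
t=4: [324, 290, 270, 300, 297, 306, 286, 316]
t=5: [306, 339, 359, 331, 331, 325, 345, 314]
t=6: [306, 273, 253, 280, 281, 285, 266, 298]
t=7: [334, 365, 382, 361, 358, 355, 372, 342]
t=8: [262, 232, 214, 235, 238, 241, 225, 255]
t=9: [383, 361, 346, 366, 370, 369, 357, 384]
t=10: [208, 232, 246, 226, 221, 224, 234, 208]

Answer: [208, 232, 246, 226, 221, 224, 234, 208]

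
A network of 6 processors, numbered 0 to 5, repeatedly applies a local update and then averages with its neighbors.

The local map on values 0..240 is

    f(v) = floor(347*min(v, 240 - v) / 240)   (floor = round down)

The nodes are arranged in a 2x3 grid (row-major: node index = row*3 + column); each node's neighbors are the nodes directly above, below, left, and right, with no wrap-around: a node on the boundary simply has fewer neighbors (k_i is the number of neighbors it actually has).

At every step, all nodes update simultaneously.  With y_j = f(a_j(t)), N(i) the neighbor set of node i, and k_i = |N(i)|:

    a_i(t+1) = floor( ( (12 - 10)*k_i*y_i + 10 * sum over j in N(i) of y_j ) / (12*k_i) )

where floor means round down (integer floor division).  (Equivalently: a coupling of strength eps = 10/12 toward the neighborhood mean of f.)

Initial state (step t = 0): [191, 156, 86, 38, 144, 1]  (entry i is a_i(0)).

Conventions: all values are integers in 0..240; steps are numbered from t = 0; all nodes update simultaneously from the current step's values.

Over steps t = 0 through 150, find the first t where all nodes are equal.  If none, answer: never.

Answer: 24
Key observation: Synchronization is absorbing here: once all nodes are equal they stay equal, and step 24 is the first all-equal step.

Derivation:
t=0: [191, 156, 86, 38, 144, 1]  (not all equal)
t=1: [84, 112, 71, 95, 71, 109]  (not all equal)
t=2: [144, 117, 149, 115, 143, 111]  (not all equal)
t=3: [162, 141, 158, 143, 160, 139]  (not all equal)
t=4: [136, 119, 140, 117, 138, 121]  (not all equal)
t=5: [167, 151, 167, 151, 167, 149]  (not all equal)
t=6: [124, 108, 125, 108, 125, 109]  (not all equal)
t=7: [157, 164, 158, 164, 157, 164]  (not all equal)
t=8: [110, 117, 110, 118, 110, 117]  (not all equal)
t=9: [167, 160, 167, 160, 167, 160]  (not all equal)
t=10: [113, 106, 113, 106, 113, 106]  (not all equal)
t=11: [154, 161, 154, 161, 154, 161]  (not all equal)
t=12: [115, 122, 115, 122, 115, 122]  (not all equal)
t=13: [169, 166, 169, 166, 169, 166]  (not all equal)
t=14: [105, 102, 105, 102, 105, 102]  (not all equal)
t=15: [147, 150, 147, 150, 147, 150]  (not all equal)
t=16: [130, 133, 130, 133, 130, 133]  (not all equal)
t=17: [154, 158, 154, 158, 154, 158]  (not all equal)
t=18: [119, 123, 119, 123, 119, 123]  (not all equal)
t=19: [169, 171, 169, 171, 169, 171]  (not all equal)
t=20: [99, 101, 99, 101, 99, 101]  (not all equal)
t=21: [145, 143, 145, 143, 145, 143]  (not all equal)
t=22: [139, 137, 139, 137, 139, 137]  (not all equal)
t=23: [147, 146, 147, 146, 147, 146]  (not all equal)
t=24: [134, 134, 134, 134, 134, 134]  (all equal)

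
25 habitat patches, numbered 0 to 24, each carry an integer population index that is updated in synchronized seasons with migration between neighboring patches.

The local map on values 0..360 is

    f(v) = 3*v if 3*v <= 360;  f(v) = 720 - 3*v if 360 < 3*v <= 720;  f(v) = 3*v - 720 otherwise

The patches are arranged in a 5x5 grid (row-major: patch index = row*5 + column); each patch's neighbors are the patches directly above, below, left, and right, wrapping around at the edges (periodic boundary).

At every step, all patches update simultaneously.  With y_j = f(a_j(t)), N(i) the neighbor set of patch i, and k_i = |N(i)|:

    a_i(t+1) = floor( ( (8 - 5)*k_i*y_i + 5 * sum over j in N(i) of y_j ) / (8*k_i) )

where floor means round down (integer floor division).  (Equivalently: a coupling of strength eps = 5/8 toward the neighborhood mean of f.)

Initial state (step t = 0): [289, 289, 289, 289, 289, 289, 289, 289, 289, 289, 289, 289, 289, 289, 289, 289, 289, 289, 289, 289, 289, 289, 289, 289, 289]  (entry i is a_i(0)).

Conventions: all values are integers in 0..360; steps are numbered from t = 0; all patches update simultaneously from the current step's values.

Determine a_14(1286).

Answer: a_14(1286) = 279
Key observation: The state at step 2, [279, 279, 279, 279, 279, 279, 279, 279, 279, 279, 279, 279, 279, 279, 279, 279, 279, 279, 279, 279, 279, 279, 279, 279, 279], reappears at step 6: the system is in a cycle of period 4 from step 2 on.  Therefore the state at step 1286 equals the state at step 2 + ((1286 - 2) mod 4) = 2, which is [279, 279, 279, 279, 279, 279, 279, 279, 279, 279, 279, 279, 279, 279, 279, 279, 279, 279, 279, 279, 279, 279, 279, 279, 279].

Derivation:
t=0: [289, 289, 289, 289, 289, 289, 289, 289, 289, 289, 289, 289, 289, 289, 289, 289, 289, 289, 289, 289, 289, 289, 289, 289, 289]
t=1: [147, 147, 147, 147, 147, 147, 147, 147, 147, 147, 147, 147, 147, 147, 147, 147, 147, 147, 147, 147, 147, 147, 147, 147, 147]
t=2: [279, 279, 279, 279, 279, 279, 279, 279, 279, 279, 279, 279, 279, 279, 279, 279, 279, 279, 279, 279, 279, 279, 279, 279, 279]
t=3: [117, 117, 117, 117, 117, 117, 117, 117, 117, 117, 117, 117, 117, 117, 117, 117, 117, 117, 117, 117, 117, 117, 117, 117, 117]
t=4: [351, 351, 351, 351, 351, 351, 351, 351, 351, 351, 351, 351, 351, 351, 351, 351, 351, 351, 351, 351, 351, 351, 351, 351, 351]
t=5: [333, 333, 333, 333, 333, 333, 333, 333, 333, 333, 333, 333, 333, 333, 333, 333, 333, 333, 333, 333, 333, 333, 333, 333, 333]
t=6: [279, 279, 279, 279, 279, 279, 279, 279, 279, 279, 279, 279, 279, 279, 279, 279, 279, 279, 279, 279, 279, 279, 279, 279, 279]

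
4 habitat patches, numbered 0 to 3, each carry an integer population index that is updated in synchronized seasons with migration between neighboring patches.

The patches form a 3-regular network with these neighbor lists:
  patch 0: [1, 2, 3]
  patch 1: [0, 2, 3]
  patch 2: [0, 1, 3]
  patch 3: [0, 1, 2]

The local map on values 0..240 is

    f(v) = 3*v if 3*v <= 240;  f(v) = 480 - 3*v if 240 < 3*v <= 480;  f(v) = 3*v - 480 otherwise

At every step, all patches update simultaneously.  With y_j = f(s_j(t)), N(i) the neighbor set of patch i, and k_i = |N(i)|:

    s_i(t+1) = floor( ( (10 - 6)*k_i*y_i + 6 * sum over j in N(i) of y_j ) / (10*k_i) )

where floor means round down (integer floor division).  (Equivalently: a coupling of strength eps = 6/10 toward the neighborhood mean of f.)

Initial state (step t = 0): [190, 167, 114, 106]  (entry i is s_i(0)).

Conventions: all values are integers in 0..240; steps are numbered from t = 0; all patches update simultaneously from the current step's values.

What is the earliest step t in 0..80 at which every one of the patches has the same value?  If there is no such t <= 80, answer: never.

Answer: never
Key observation: The state at step 31 reappears at step 33 — the system is in a cycle of period 2 from step 31 on.  No step 0..33 is synchronized, and the cycle repeats forever, so no step up to 80 (or ever) has all patches equal.

Derivation:
t=0: [190, 167, 114, 106]  (not all equal)
t=1: [100, 86, 109, 114]  (not all equal)
t=2: [174, 183, 169, 166]  (not all equal)
t=3: [39, 45, 36, 34]  (not all equal)
t=4: [115, 119, 114, 112]  (not all equal)
t=5: [135, 132, 135, 136]  (not all equal)
t=6: [76, 78, 76, 75]  (not all equal)
t=7: [228, 229, 228, 228]  (not all equal)
t=8: [204, 205, 204, 204]  (not all equal)
t=9: [132, 133, 132, 132]  (not all equal)
t=10: [83, 82, 83, 83]  (not all equal)
t=11: [231, 232, 231, 231]  (not all equal)
t=12: [213, 214, 213, 213]  (not all equal)
t=13: [159, 160, 159, 159]  (not all equal)
t=14: [2, 1, 2, 2]  (not all equal)
t=15: [5, 4, 5, 5]  (not all equal)
t=16: [14, 13, 14, 14]  (not all equal)
t=17: [41, 40, 41, 41]  (not all equal)
t=18: [122, 121, 122, 122]  (not all equal)
t=19: [114, 115, 114, 114]  (not all equal)
t=20: [137, 136, 137, 137]  (not all equal)
t=21: [69, 70, 69, 69]  (not all equal)
t=22: [207, 208, 207, 207]  (not all equal)
t=23: [141, 142, 141, 141]  (not all equal)
t=24: [56, 55, 56, 56]  (not all equal)
t=25: [167, 166, 167, 167]  (not all equal)
t=26: [20, 19, 20, 20]  (not all equal)
t=27: [59, 58, 59, 59]  (not all equal)
t=28: [176, 175, 176, 176]  (not all equal)
t=29: [47, 46, 47, 47]  (not all equal)
t=30: [140, 139, 140, 140]  (not all equal)
t=31: [60, 61, 60, 60]  (not all equal)
t=32: [180, 181, 180, 180]  (not all equal)
t=33: [60, 61, 60, 60]  (not all equal)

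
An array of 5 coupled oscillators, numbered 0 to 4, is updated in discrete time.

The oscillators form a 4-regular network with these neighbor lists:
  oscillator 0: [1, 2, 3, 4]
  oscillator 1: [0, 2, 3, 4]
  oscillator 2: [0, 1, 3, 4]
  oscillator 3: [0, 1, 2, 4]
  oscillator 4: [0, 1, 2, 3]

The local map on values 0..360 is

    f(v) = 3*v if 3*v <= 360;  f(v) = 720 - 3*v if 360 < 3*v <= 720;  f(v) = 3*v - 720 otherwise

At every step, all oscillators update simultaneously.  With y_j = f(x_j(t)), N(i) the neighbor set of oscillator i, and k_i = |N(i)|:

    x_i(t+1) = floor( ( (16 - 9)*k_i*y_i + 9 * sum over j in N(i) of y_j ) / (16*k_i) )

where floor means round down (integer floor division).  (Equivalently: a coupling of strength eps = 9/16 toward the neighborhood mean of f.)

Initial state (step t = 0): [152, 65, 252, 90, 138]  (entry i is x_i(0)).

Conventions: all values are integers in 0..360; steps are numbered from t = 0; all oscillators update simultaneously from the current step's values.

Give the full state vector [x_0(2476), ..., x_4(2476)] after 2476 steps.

Simulating step by step:
t=0: [152, 65, 252, 90, 138]
t=1: [228, 208, 161, 230, 241]
t=2: [67, 85, 126, 65, 57]
t=3: [223, 239, 265, 221, 214]
t=4: [52, 38, 59, 54, 60]
t=5: [157, 144, 163, 159, 164]
t=6: [248, 259, 242, 246, 241]
t=7: [22, 32, 16, 20, 16]
t=8: [64, 73, 58, 62, 58]
t=9: [189, 197, 184, 188, 184]
t=10: [154, 147, 158, 155, 158]
t=11: [257, 263, 253, 256, 253]
t=12: [49, 55, 46, 48, 46]
t=13: [146, 151, 143, 145, 143]
t=14: [282, 278, 285, 283, 285]
t=15: [127, 123, 129, 128, 129]
t=16: [338, 342, 336, 337, 336]
t=17: [293, 297, 291, 292, 291]
t=18: [158, 162, 156, 157, 156]
t=19: [246, 242, 248, 247, 248]
t=20: [18, 14, 20, 19, 20]
t=21: [54, 50, 56, 55, 56]
t=22: [162, 158, 164, 163, 164]
t=23: [233, 237, 231, 232, 231]
t=24: [21, 17, 23, 22, 23]
t=25: [63, 59, 65, 64, 65]
t=26: [189, 185, 191, 190, 191]
t=27: [152, 156, 150, 151, 150]
t=28: [264, 260, 266, 265, 266]
t=29: [72, 68, 74, 73, 74]
t=30: [216, 212, 218, 217, 218]
t=31: [71, 75, 69, 70, 69]
t=32: [212, 216, 210, 211, 210]
t=33: [84, 80, 86, 85, 86]
t=34: [252, 248, 254, 253, 254]
t=35: [36, 32, 38, 37, 38]
t=36: [108, 104, 110, 109, 110]
t=37: [324, 320, 326, 325, 326]
t=38: [252, 248, 254, 253, 254]

Answer: [108, 104, 110, 109, 110]
Key observation: The state at step 34, [252, 248, 254, 253, 254], reappears at step 38: the system is in a cycle of period 4 from step 34 on.  Therefore the state at step 2476 equals the state at step 34 + ((2476 - 34) mod 4) = 36, which is [108, 104, 110, 109, 110].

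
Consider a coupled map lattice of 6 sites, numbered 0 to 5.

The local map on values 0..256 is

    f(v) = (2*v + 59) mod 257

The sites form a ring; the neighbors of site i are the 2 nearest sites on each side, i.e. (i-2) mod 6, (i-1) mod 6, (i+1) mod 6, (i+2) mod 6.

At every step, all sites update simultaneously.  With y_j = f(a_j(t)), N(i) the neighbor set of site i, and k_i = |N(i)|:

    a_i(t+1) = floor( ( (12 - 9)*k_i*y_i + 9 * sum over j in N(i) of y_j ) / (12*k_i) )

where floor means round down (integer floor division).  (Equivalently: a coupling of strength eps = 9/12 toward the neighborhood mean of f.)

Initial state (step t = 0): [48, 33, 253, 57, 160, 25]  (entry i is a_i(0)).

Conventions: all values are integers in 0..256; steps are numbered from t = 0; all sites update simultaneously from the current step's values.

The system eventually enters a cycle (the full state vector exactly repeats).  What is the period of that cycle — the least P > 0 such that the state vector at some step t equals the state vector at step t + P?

Answer: 16
Key observation: The state at step 5, [5, 5, 5, 5, 5, 5], reappears at step 21 — and no state repeats earlier — so the cycle the system enters has period 16.

Derivation:
t=0: [48, 33, 253, 57, 160, 25]
t=1: [115, 122, 120, 119, 122, 135]
t=2: [46, 46, 41, 48, 46, 48]
t=3: [149, 150, 149, 150, 150, 152]
t=4: [101, 102, 101, 102, 102, 102]
t=5: [5, 5, 5, 5, 5, 5]
t=6: [69, 69, 69, 69, 69, 69]
t=7: [197, 197, 197, 197, 197, 197]
t=8: [196, 196, 196, 196, 196, 196]
t=9: [194, 194, 194, 194, 194, 194]
t=10: [190, 190, 190, 190, 190, 190]
t=11: [182, 182, 182, 182, 182, 182]
t=12: [166, 166, 166, 166, 166, 166]
t=13: [134, 134, 134, 134, 134, 134]
t=14: [70, 70, 70, 70, 70, 70]
t=15: [199, 199, 199, 199, 199, 199]
t=16: [200, 200, 200, 200, 200, 200]
t=17: [202, 202, 202, 202, 202, 202]
t=18: [206, 206, 206, 206, 206, 206]
t=19: [214, 214, 214, 214, 214, 214]
t=20: [230, 230, 230, 230, 230, 230]
t=21: [5, 5, 5, 5, 5, 5]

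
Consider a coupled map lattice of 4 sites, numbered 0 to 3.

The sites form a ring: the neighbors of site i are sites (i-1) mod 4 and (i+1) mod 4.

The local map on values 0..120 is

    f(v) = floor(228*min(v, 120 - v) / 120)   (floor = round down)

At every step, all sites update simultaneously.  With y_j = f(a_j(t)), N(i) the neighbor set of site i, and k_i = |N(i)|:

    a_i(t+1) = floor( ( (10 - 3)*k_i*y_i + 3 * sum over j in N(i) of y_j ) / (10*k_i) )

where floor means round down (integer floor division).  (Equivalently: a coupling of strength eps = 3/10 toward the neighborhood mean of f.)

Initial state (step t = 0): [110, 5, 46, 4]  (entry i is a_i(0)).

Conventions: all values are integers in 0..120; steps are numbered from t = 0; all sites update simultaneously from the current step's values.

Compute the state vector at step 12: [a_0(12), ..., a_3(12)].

Simulating step by step:
t=0: [110, 5, 46, 4]
t=1: [15, 22, 63, 20]
t=2: [31, 49, 87, 47]
t=3: [67, 83, 70, 80]
t=4: [91, 78, 88, 82]
t=5: [61, 72, 64, 67]
t=6: [107, 96, 102, 102]
t=7: [28, 40, 35, 32]
t=8: [57, 71, 66, 59]
t=9: [106, 96, 102, 109]
t=10: [27, 40, 33, 23]
t=11: [53, 70, 61, 47]
t=12: [97, 98, 106, 94]

Answer: [97, 98, 106, 94]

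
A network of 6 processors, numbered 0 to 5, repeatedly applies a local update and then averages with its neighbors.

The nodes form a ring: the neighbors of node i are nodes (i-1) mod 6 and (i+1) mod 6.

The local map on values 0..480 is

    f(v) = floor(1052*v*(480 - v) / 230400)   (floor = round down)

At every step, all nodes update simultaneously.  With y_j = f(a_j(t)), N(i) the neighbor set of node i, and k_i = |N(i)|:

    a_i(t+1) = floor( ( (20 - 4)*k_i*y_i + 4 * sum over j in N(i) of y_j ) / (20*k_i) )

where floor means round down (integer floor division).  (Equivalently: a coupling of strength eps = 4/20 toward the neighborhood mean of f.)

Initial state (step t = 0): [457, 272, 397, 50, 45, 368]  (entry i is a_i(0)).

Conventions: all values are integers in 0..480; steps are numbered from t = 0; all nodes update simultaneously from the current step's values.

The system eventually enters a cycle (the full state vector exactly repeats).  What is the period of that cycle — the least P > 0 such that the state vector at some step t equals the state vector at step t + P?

Answer: 2
Key observation: The state at step 4, [261, 261, 261, 261, 261, 261], reappears at step 6 — and no state repeats earlier — so the cycle the system enters has period 2.

Derivation:
t=0: [457, 272, 397, 50, 45, 368]
t=1: [82, 226, 155, 102, 99, 164]
t=2: [169, 247, 227, 181, 178, 220]
t=3: [243, 259, 260, 248, 246, 257]
t=4: [261, 261, 261, 261, 261, 261]
t=5: [260, 260, 260, 260, 260, 260]
t=6: [261, 261, 261, 261, 261, 261]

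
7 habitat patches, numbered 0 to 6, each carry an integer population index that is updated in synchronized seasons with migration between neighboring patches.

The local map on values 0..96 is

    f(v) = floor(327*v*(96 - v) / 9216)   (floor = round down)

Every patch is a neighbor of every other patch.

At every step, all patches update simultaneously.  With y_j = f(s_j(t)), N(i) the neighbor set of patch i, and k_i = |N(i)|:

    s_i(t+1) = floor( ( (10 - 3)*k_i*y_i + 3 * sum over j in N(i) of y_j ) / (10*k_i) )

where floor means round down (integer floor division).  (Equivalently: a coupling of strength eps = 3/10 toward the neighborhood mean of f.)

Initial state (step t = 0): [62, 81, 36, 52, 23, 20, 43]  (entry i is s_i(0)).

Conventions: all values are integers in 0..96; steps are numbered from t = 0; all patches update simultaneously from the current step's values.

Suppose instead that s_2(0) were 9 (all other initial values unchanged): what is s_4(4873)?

Answer: s_4(4873) = 43
Key observation: The state at step 8, [81, 81, 81, 81, 81, 81, 81], reappears at step 12: the system is in a cycle of period 4 from step 8 on.  Therefore the state at step 4873 equals the state at step 8 + ((4873 - 8) mod 4) = 9, which is [43, 43, 43, 43, 43, 43, 43].

Derivation:
t=0: [62, 81, 9, 52, 23, 20, 43]
t=1: [68, 48, 38, 73, 59, 55, 72]
t=2: [68, 77, 75, 63, 75, 77, 64]
t=3: [64, 54, 56, 68, 56, 54, 68]
t=4: [73, 78, 77, 69, 77, 78, 69]
t=5: [57, 51, 52, 62, 52, 51, 62]
t=6: [78, 80, 80, 75, 80, 80, 75]
t=7: [48, 46, 46, 52, 46, 46, 52]
t=8: [81, 81, 81, 81, 81, 81, 81]
t=9: [43, 43, 43, 43, 43, 43, 43]
t=10: [80, 80, 80, 80, 80, 80, 80]
t=11: [45, 45, 45, 45, 45, 45, 45]
t=12: [81, 81, 81, 81, 81, 81, 81]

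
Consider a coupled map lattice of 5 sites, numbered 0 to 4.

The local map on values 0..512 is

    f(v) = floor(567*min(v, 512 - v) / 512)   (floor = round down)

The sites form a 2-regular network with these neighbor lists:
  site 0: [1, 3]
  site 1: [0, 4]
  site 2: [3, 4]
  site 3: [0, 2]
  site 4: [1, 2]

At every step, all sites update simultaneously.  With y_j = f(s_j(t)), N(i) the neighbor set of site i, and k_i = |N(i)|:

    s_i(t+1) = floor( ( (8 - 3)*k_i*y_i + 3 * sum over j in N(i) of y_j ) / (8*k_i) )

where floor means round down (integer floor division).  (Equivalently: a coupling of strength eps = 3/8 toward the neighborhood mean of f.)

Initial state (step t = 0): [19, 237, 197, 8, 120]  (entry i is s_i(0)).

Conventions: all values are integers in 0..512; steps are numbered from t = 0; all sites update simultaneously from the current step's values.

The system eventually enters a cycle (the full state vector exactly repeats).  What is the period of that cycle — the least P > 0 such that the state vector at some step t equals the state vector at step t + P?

Answer: 2
Key observation: The state at step 12, [270, 266, 266, 270, 265], reappears at step 14 — and no state repeats earlier — so the cycle the system enters has period 2.

Derivation:
t=0: [19, 237, 197, 8, 120]
t=1: [63, 192, 162, 49, 172]
t=2: [93, 181, 157, 80, 192]
t=3: [117, 183, 164, 106, 202]
t=4: [140, 192, 176, 131, 211]
t=5: [163, 205, 192, 156, 221]
t=6: [187, 221, 210, 181, 234]
t=7: [212, 239, 231, 207, 251]
t=8: [238, 260, 254, 234, 270]
t=9: [265, 273, 274, 263, 271]
t=10: [271, 266, 265, 272, 265]
t=11: [266, 271, 271, 266, 272]
t=12: [270, 266, 266, 270, 265]
t=13: [267, 271, 271, 267, 272]
t=14: [270, 266, 266, 270, 265]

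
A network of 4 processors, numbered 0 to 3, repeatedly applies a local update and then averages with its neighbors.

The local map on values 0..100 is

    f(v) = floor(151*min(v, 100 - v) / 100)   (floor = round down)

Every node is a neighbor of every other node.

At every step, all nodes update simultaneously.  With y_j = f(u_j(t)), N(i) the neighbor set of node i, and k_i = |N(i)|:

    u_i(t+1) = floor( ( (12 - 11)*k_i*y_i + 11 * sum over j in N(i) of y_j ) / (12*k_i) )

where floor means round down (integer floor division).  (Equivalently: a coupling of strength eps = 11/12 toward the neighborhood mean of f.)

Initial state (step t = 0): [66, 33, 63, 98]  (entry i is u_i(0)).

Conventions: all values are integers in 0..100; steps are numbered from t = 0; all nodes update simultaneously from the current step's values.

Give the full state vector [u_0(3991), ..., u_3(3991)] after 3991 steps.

Answer: [60, 60, 60, 60]
Key observation: The state at step 9, [60, 60, 60, 60], reappears at step 10: the system is in a cycle of period 1 from step 9 on.  Therefore the state at step 3991 equals the state at step 9 + ((3991 - 9) mod 1) = 9, which is [60, 60, 60, 60].

Derivation:
t=0: [66, 33, 63, 98]
t=1: [36, 37, 36, 47]
t=2: [59, 58, 59, 55]
t=3: [63, 63, 63, 62]
t=4: [55, 55, 55, 55]
t=5: [67, 67, 67, 67]
t=6: [49, 49, 49, 49]
t=7: [73, 73, 73, 73]
t=8: [40, 40, 40, 40]
t=9: [60, 60, 60, 60]
t=10: [60, 60, 60, 60]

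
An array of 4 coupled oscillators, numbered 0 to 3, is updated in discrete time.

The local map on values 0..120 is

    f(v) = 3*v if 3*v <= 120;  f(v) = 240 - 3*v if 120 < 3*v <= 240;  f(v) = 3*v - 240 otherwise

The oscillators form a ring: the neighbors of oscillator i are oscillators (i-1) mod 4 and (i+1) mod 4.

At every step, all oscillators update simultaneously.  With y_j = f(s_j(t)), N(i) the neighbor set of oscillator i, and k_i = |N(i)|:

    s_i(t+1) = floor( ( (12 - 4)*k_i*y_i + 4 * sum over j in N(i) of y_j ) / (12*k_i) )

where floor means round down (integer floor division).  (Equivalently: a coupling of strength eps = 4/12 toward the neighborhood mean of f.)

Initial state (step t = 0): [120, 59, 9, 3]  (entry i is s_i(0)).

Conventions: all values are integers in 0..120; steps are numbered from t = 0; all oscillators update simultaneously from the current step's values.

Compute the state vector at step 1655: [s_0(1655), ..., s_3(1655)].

Simulating step by step:
t=0: [120, 59, 9, 3]
t=1: [92, 66, 30, 30]
t=2: [46, 49, 82, 81]
t=3: [84, 80, 20, 20]
t=4: [18, 12, 50, 52]
t=5: [56, 48, 80, 80]
t=6: [64, 76, 16, 12]
t=7: [40, 24, 40, 40]
t=8: [112, 88, 112, 120]
t=9: [88, 48, 88, 112]
t=10: [48, 72, 48, 72]
t=11: [72, 48, 72, 48]
t=12: [48, 72, 48, 72]

Answer: [72, 48, 72, 48]
Key observation: The state at step 10, [48, 72, 48, 72], reappears at step 12: the system is in a cycle of period 2 from step 10 on.  Therefore the state at step 1655 equals the state at step 10 + ((1655 - 10) mod 2) = 11, which is [72, 48, 72, 48].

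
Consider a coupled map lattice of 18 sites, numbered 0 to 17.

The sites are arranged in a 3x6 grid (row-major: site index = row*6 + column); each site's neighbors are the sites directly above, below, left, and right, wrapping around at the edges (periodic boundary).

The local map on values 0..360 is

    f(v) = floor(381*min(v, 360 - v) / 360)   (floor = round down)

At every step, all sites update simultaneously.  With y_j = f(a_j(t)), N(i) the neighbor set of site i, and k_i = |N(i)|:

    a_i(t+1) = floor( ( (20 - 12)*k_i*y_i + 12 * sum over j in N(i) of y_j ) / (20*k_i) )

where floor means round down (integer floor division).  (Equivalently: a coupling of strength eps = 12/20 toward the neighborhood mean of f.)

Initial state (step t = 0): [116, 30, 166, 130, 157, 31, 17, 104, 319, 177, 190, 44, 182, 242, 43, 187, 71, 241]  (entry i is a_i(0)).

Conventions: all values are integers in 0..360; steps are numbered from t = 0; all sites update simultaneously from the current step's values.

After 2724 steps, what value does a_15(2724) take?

Answer: a_15(2724) = 184
Key observation: The state at step 17, [186, 186, 186, 186, 186, 186, 186, 186, 186, 186, 186, 186, 186, 186, 186, 186, 186, 186], reappears at step 19: the system is in a cycle of period 2 from step 17 on.  Therefore the state at step 2724 equals the state at step 17 + ((2724 - 17) mod 2) = 18, which is [184, 184, 184, 184, 184, 184, 184, 184, 184, 184, 184, 184, 184, 184, 184, 184, 184, 184].

Derivation:
t=0: [116, 30, 166, 130, 157, 31, 17, 104, 319, 177, 190, 44, 182, 242, 43, 187, 71, 241]
t=1: [89, 92, 108, 161, 129, 81, 76, 76, 94, 156, 142, 71, 133, 105, 96, 139, 127, 101]
t=2: [97, 98, 115, 152, 135, 95, 90, 90, 108, 150, 136, 93, 114, 107, 111, 144, 134, 107]
t=3: [103, 105, 122, 149, 138, 108, 100, 101, 119, 148, 138, 106, 111, 110, 121, 147, 138, 114]
t=4: [110, 113, 129, 150, 142, 118, 108, 110, 127, 149, 142, 117, 114, 115, 129, 150, 143, 121]
t=5: [117, 120, 136, 153, 147, 127, 116, 119, 135, 152, 147, 126, 119, 122, 136, 153, 148, 128]
t=6: [125, 128, 143, 157, 152, 135, 124, 128, 142, 156, 152, 135, 126, 129, 143, 157, 153, 136]
t=7: [133, 137, 150, 162, 158, 143, 133, 136, 150, 162, 158, 143, 134, 137, 150, 162, 158, 143]
t=8: [142, 145, 157, 168, 165, 151, 142, 145, 157, 168, 165, 151, 142, 145, 157, 168, 165, 151]
t=9: [151, 154, 165, 174, 172, 159, 151, 154, 165, 174, 172, 159, 151, 154, 165, 174, 172, 159]
t=10: [160, 163, 173, 182, 180, 168, 160, 163, 173, 182, 180, 168, 160, 163, 173, 182, 180, 168]
t=11: [170, 173, 182, 187, 187, 177, 170, 173, 182, 187, 187, 177, 170, 173, 182, 187, 187, 177]
t=12: [180, 183, 186, 183, 183, 185, 180, 183, 186, 183, 183, 185, 180, 183, 186, 183, 183, 185]
t=13: [188, 187, 184, 186, 186, 186, 188, 187, 184, 186, 186, 186, 188, 187, 184, 186, 186, 186]
t=14: [182, 183, 185, 184, 184, 183, 182, 183, 185, 184, 184, 183, 182, 183, 185, 184, 184, 183]
t=15: [187, 186, 185, 185, 186, 187, 187, 186, 185, 185, 186, 187, 187, 186, 185, 185, 186, 187]
t=16: [183, 184, 184, 184, 184, 183, 183, 184, 184, 184, 184, 183, 183, 184, 184, 184, 184, 183]
t=17: [186, 186, 186, 186, 186, 186, 186, 186, 186, 186, 186, 186, 186, 186, 186, 186, 186, 186]
t=18: [184, 184, 184, 184, 184, 184, 184, 184, 184, 184, 184, 184, 184, 184, 184, 184, 184, 184]
t=19: [186, 186, 186, 186, 186, 186, 186, 186, 186, 186, 186, 186, 186, 186, 186, 186, 186, 186]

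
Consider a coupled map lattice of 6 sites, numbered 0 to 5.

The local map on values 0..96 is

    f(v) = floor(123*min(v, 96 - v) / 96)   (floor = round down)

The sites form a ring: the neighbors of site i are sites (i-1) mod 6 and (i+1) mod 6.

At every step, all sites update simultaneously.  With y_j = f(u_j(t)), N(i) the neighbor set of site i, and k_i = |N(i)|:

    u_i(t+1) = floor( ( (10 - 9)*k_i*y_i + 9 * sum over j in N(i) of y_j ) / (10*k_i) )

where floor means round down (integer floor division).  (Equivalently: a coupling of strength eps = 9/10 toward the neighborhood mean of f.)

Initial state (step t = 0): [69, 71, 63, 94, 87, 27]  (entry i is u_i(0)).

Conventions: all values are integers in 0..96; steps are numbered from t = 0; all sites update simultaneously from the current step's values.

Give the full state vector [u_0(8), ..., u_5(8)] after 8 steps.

Simulating step by step:
t=0: [69, 71, 63, 94, 87, 27]
t=1: [33, 37, 19, 24, 17, 23]
t=2: [38, 34, 37, 23, 28, 31]
t=3: [41, 47, 37, 39, 34, 41]
t=4: [55, 50, 53, 45, 49, 47]
t=5: [58, 53, 57, 57, 58, 56]
t=6: [52, 49, 51, 48, 49, 48]
t=7: [60, 56, 60, 58, 60, 58]
t=8: [49, 46, 49, 46, 47, 46]

Answer: [49, 46, 49, 46, 47, 46]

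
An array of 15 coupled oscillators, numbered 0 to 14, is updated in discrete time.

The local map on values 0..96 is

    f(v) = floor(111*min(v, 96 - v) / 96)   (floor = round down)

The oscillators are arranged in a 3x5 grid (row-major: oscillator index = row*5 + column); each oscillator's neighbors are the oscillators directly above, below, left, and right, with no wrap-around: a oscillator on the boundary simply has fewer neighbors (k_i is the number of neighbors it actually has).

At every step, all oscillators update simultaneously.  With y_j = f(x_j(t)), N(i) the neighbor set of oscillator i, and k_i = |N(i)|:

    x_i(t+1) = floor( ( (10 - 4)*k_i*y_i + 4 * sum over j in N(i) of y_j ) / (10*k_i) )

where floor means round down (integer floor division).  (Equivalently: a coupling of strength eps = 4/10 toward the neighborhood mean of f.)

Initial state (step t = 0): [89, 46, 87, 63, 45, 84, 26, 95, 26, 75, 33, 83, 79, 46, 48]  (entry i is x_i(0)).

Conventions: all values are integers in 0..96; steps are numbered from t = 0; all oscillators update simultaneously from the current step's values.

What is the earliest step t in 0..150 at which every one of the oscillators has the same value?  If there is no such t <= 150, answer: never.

Answer: never
Key observation: The state at step 10 reappears at step 14 — the system is in a cycle of period 4 from step 10 on.  No step 0..14 is synchronized, and the cycle repeats forever, so no step up to 150 (or ever) has all oscillators equal.

Derivation:
t=0: [89, 46, 87, 63, 45, 84, 26, 95, 26, 75, 33, 83, 79, 46, 48]  (not all equal)
t=1: [18, 38, 18, 35, 43, 17, 26, 9, 29, 32, 28, 20, 20, 45, 48]  (not all equal)
t=2: [24, 35, 24, 37, 44, 22, 27, 16, 33, 40, 27, 25, 25, 46, 50]  (not all equal)
t=3: [29, 35, 29, 40, 47, 26, 29, 23, 38, 46, 29, 28, 30, 47, 51]  (not all equal)
t=4: [33, 37, 34, 44, 52, 31, 32, 29, 43, 51, 32, 32, 35, 49, 52]  (not all equal)
t=5: [38, 40, 40, 48, 50, 35, 36, 36, 48, 51, 36, 37, 40, 50, 51]  (not all equal)
t=6: [43, 44, 46, 53, 53, 40, 41, 43, 53, 52, 41, 42, 45, 52, 52]  (not all equal)
t=7: [48, 49, 51, 49, 49, 46, 47, 49, 49, 49, 47, 48, 50, 50, 50]  (not all equal)
t=8: [54, 53, 52, 53, 54, 53, 54, 53, 53, 53, 54, 54, 53, 53, 53]  (not all equal)
t=9: [48, 48, 49, 49, 48, 48, 48, 49, 49, 48, 48, 48, 48, 49, 49]  (not all equal)
t=10: [55, 54, 54, 54, 54, 55, 54, 54, 54, 54, 55, 55, 54, 54, 54]  (not all equal)
t=11: [47, 47, 48, 48, 48, 47, 47, 48, 48, 48, 47, 47, 47, 48, 48]  (not all equal)
t=12: [54, 54, 54, 55, 55, 54, 54, 54, 55, 55, 54, 54, 54, 54, 55]  (not all equal)
t=13: [48, 48, 47, 47, 47, 48, 48, 47, 47, 47, 48, 48, 48, 47, 47]  (not all equal)
t=14: [55, 54, 54, 54, 54, 55, 54, 54, 54, 54, 55, 55, 54, 54, 54]  (not all equal)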